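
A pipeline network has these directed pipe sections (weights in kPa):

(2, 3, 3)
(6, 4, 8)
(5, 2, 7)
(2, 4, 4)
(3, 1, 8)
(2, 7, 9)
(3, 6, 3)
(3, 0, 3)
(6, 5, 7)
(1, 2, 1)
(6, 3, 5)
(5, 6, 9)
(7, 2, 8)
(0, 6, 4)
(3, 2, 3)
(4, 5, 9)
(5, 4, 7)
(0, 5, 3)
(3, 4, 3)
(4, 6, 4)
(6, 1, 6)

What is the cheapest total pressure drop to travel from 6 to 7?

16 kPa

Candidate routes:
6 → 1 → 2 → 7: 6+1+9 = 16
6 → 5 → 2 → 7: 7+7+9 = 23
6 → 3 → 2 → 7: 5+3+9 = 17
6 → 3 → 1 → 2 → 7: 5+8+1+9 = 23
Cheapest is 6 → 1 → 2 → 7 at 16 kPa.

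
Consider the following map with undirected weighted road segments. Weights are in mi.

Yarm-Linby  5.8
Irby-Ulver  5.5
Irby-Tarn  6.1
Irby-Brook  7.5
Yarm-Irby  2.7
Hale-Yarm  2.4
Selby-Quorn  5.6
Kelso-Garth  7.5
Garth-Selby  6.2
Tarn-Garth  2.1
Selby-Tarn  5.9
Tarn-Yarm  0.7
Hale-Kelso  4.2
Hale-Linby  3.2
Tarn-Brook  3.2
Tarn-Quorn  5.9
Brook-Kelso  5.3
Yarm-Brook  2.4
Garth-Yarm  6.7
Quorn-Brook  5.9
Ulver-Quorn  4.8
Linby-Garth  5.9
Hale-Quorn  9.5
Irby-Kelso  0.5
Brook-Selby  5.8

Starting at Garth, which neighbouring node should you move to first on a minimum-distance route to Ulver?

Tarn

Candidate routes:
Garth → Tarn → Quorn → Ulver: 2.1+5.9+4.8 = 12.8
Garth → Tarn → Yarm → Irby → Ulver: 2.1+0.7+2.7+5.5 = 11
The minimum is 11 mi via Garth → Tarn → Yarm → Irby → Ulver.
So from Garth the first move is to Tarn.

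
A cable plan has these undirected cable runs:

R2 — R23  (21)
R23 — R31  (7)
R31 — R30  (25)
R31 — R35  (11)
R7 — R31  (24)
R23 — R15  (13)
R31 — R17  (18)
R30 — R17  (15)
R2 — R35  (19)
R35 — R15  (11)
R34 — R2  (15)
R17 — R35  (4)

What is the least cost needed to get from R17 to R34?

38

Settle nodes by increasing distance from R17:
R17: 0
R35: 4  (via R17)
R30: 15  (via R17)
R15: 15  (via R35)
R31: 15  (via R35)
R23: 22  (via R31)
R2: 23  (via R35)
R34: 38  (via R2)
Shortest route: R17–R35–R2–R34 = 38.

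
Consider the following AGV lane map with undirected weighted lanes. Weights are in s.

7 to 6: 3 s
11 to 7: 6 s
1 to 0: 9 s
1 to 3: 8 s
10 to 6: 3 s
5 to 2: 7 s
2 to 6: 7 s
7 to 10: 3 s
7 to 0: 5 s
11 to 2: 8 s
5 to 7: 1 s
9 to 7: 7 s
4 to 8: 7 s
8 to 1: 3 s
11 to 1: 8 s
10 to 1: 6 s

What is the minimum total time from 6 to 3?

Settle nodes by increasing distance from 6:
6: 0
7: 3  (via 6)
10: 3  (via 6)
5: 4  (via 7)
2: 7  (via 6)
0: 8  (via 7)
1: 9  (via 10)
11: 9  (via 7)
9: 10  (via 7)
8: 12  (via 1)
3: 17  (via 1)
Shortest route: 6 → 10 → 1 → 3 = 17 s.

17 s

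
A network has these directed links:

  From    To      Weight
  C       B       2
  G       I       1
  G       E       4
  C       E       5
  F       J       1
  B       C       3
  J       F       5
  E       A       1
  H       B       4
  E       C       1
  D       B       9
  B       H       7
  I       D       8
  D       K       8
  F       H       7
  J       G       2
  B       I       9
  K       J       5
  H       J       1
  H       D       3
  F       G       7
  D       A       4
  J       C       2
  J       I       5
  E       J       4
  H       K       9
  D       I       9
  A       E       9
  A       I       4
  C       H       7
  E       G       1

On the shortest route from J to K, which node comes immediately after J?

C

Enumerating some paths:
J → G → I → D → K: 2+1+8+8 = 19
J → C → H → D → K: 2+7+3+8 = 20
J → C → H → K: 2+7+9 = 18
Cheapest is J → C → H → K at 18.
So from J the first move is to C.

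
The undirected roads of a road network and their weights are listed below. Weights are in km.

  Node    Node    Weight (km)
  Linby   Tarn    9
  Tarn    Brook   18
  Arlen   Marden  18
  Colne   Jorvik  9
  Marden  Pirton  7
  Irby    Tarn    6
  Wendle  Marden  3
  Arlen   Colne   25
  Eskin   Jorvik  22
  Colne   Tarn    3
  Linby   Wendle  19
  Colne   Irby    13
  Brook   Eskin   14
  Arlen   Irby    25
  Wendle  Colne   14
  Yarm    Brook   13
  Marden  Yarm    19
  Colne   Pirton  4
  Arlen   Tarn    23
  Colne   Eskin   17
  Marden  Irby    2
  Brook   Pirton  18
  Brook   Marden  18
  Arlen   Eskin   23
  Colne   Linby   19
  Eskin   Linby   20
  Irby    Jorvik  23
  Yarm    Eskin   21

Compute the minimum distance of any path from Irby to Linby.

Enumerating some paths:
Irby - Marden - Pirton - Colne - Tarn - Linby: 2+7+4+3+9 = 25
Irby - Colne - Tarn - Linby: 13+3+9 = 25
Irby - Marden - Wendle - Linby: 2+3+19 = 24
Irby - Tarn - Linby: 6+9 = 15
Cheapest is Irby - Tarn - Linby at 15 km.

15 km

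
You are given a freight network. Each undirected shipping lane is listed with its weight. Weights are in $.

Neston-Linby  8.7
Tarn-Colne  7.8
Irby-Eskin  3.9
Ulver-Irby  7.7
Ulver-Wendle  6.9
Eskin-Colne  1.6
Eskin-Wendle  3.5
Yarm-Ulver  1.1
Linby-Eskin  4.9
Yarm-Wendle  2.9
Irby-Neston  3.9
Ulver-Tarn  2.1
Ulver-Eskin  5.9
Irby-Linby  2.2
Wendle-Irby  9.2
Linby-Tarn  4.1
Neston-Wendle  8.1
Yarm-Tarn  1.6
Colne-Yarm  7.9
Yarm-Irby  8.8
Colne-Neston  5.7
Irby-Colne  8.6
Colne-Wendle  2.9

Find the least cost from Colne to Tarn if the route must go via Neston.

$15.9

Shortest Colne→Neston: Colne–Neston = 5.7
Shortest Neston→Tarn: Neston–Irby–Linby–Tarn = 10.2
Total via Neston: 5.7 + 10.2 = $15.9.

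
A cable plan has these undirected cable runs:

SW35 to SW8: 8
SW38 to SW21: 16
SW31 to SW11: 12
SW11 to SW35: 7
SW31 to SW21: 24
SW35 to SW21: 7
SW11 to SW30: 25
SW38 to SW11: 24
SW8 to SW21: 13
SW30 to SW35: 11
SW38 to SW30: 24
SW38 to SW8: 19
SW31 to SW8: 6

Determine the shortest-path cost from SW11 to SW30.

Enumerating some paths:
SW11 → SW30: 25 = 25
SW11 → SW31 → SW8 → SW35 → SW30: 12+6+8+11 = 37
SW11 → SW35 → SW30: 7+11 = 18
The minimum is 18 via SW11 → SW35 → SW30.

18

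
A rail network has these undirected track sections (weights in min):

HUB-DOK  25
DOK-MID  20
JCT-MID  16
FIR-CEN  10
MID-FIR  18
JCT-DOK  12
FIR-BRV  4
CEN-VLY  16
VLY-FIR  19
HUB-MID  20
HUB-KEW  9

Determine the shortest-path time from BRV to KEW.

Running Dijkstra from BRV:
BRV: 0
FIR: 4  (via BRV)
CEN: 14  (via FIR)
MID: 22  (via FIR)
VLY: 23  (via FIR)
JCT: 38  (via MID)
DOK: 42  (via MID)
HUB: 42  (via MID)
KEW: 51  (via HUB)
Shortest route: BRV → FIR → MID → HUB → KEW = 51 min.

51 min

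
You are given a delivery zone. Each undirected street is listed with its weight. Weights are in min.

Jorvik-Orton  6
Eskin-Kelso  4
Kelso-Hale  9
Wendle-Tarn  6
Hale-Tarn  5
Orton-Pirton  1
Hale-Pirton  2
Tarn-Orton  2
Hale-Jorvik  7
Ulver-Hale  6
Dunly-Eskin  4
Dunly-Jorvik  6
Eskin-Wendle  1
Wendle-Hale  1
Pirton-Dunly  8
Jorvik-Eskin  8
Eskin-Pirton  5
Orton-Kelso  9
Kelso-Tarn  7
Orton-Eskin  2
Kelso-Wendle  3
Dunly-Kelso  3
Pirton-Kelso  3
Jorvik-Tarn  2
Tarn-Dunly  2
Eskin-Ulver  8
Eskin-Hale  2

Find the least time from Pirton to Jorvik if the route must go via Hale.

Best Pirton to Hale: Pirton → Hale costing 2
Shortest Hale→Jorvik: Hale → Jorvik = 7
Total via Hale: 2 + 7 = 9 min.

9 min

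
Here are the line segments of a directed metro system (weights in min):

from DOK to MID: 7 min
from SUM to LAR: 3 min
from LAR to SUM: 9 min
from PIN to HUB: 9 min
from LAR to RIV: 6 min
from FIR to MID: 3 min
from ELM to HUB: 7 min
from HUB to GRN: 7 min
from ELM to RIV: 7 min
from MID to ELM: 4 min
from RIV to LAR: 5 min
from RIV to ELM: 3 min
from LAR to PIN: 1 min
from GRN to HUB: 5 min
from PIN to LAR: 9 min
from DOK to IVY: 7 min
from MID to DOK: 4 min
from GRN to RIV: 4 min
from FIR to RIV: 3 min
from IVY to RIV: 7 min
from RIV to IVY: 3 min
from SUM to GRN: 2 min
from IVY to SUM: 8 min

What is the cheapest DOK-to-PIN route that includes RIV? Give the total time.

20 min

Shortest DOK→RIV: DOK → IVY → RIV = 14
Shortest RIV→PIN: RIV → LAR → PIN = 6
Total via RIV: 14 + 6 = 20 min.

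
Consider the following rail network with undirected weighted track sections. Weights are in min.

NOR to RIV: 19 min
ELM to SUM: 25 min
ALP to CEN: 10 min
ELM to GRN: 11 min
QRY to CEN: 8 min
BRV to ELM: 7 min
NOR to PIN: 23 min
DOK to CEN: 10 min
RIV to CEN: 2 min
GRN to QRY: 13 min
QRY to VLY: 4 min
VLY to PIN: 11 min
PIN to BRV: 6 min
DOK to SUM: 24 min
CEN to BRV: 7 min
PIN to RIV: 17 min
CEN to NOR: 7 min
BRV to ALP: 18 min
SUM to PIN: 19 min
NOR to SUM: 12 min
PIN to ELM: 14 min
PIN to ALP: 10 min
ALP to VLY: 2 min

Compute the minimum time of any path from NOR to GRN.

Settle nodes by increasing distance from NOR:
NOR: 0
CEN: 7  (via NOR)
RIV: 9  (via CEN)
SUM: 12  (via NOR)
BRV: 14  (via CEN)
QRY: 15  (via CEN)
ALP: 17  (via CEN)
DOK: 17  (via CEN)
VLY: 19  (via QRY)
PIN: 20  (via BRV)
ELM: 21  (via BRV)
GRN: 28  (via QRY)
Shortest route: NOR–CEN–QRY–GRN = 28 min.

28 min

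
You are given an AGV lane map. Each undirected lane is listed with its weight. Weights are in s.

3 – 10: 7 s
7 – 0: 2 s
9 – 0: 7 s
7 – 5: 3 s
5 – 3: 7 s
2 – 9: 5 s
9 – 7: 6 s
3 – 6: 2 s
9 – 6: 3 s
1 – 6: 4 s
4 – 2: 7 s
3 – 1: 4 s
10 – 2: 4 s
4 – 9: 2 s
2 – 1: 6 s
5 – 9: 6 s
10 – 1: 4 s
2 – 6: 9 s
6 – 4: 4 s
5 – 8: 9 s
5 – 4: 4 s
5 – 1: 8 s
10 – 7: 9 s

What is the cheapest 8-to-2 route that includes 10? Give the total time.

Shortest 8→10: 8–5–7–10 = 21
Shortest 10→2: 10–2 = 4
Total via 10: 21 + 4 = 25 s.

25 s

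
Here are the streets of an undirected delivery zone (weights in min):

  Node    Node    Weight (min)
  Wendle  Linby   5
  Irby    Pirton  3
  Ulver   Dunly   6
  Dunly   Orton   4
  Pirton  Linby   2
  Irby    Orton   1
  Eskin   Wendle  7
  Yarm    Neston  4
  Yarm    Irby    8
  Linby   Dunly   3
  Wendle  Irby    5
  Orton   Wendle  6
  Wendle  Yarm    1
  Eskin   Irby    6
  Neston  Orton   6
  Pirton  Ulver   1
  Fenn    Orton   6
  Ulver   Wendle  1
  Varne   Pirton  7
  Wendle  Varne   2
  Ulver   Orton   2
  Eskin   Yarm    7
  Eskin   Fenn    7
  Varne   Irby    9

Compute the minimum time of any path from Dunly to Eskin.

Running Dijkstra from Dunly:
Dunly: 0
Linby: 3  (via Dunly)
Orton: 4  (via Dunly)
Irby: 5  (via Orton)
Pirton: 5  (via Linby)
Ulver: 6  (via Dunly)
Wendle: 7  (via Ulver)
Yarm: 8  (via Wendle)
Varne: 9  (via Wendle)
Neston: 10  (via Orton)
Fenn: 10  (via Orton)
Eskin: 11  (via Irby)
Shortest route: Dunly → Orton → Irby → Eskin = 11 min.

11 min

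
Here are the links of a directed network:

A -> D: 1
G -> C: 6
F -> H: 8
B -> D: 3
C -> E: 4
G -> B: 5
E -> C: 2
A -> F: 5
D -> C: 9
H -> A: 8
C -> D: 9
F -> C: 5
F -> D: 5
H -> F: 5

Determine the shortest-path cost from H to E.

14

Shortest distances from H:
H: 0
F: 5  (via H)
A: 8  (via H)
D: 9  (via A)
C: 10  (via F)
E: 14  (via C)
Shortest route: H–F–C–E = 14.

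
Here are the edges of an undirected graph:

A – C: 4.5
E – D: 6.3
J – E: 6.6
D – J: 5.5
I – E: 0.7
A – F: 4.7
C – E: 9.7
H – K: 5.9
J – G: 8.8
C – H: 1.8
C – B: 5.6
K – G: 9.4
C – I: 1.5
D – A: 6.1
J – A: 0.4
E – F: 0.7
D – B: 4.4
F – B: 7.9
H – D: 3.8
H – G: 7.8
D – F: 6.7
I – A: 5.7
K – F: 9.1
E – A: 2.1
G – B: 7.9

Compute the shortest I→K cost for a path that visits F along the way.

10.5

Shortest I→F: I → E → F = 1.4
Best F to K: F → K costing 9.1
Total via F: 1.4 + 9.1 = 10.5.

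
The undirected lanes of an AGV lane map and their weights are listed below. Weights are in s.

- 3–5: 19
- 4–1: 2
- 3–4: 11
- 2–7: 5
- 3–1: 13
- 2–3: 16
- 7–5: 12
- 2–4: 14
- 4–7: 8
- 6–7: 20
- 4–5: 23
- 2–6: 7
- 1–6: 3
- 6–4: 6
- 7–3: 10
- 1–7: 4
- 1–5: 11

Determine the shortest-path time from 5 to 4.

Running Dijkstra from 5:
5: 0
1: 11  (via 5)
7: 12  (via 5)
4: 13  (via 1)
Shortest route: 5 → 1 → 4 = 13 s.

13 s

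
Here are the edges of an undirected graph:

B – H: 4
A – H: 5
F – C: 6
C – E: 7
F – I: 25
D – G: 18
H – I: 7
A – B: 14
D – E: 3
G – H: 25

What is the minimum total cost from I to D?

41

Candidate routes:
I–H–G–D: 7+25+18 = 50
I–F–C–E–D: 25+6+7+3 = 41
The minimum is 41 via I–F–C–E–D.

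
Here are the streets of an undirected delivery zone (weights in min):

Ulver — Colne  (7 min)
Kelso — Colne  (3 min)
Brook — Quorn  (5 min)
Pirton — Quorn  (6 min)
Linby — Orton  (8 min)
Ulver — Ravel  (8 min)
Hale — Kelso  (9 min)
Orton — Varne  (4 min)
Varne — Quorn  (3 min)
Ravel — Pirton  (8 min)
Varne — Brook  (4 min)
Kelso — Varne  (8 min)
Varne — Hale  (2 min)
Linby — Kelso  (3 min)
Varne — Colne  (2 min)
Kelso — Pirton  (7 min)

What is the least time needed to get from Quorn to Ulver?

Shortest distances from Quorn:
Quorn: 0
Varne: 3  (via Quorn)
Hale: 5  (via Varne)
Colne: 5  (via Varne)
Brook: 5  (via Quorn)
Pirton: 6  (via Quorn)
Orton: 7  (via Varne)
Kelso: 8  (via Colne)
Linby: 11  (via Kelso)
Ulver: 12  (via Colne)
Shortest route: Quorn → Varne → Colne → Ulver = 12 min.

12 min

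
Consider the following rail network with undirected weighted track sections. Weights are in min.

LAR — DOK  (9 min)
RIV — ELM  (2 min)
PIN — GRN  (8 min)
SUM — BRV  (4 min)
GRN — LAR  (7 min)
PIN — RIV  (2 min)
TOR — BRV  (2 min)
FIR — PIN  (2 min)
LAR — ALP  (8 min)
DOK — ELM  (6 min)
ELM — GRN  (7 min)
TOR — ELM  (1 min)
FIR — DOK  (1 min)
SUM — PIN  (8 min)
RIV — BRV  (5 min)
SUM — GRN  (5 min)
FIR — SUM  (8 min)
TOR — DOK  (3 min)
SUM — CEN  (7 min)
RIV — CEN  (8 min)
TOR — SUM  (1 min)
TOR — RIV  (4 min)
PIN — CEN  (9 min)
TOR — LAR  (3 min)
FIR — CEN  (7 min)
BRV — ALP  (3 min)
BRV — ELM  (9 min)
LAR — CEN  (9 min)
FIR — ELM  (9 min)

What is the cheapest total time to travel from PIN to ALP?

10 min

Settle nodes by increasing distance from PIN:
PIN: 0
RIV: 2  (via PIN)
FIR: 2  (via PIN)
DOK: 3  (via FIR)
ELM: 4  (via RIV)
TOR: 5  (via ELM)
SUM: 6  (via TOR)
BRV: 7  (via RIV)
GRN: 8  (via PIN)
LAR: 8  (via TOR)
CEN: 9  (via PIN)
ALP: 10  (via BRV)
Shortest route: PIN–RIV–BRV–ALP = 10 min.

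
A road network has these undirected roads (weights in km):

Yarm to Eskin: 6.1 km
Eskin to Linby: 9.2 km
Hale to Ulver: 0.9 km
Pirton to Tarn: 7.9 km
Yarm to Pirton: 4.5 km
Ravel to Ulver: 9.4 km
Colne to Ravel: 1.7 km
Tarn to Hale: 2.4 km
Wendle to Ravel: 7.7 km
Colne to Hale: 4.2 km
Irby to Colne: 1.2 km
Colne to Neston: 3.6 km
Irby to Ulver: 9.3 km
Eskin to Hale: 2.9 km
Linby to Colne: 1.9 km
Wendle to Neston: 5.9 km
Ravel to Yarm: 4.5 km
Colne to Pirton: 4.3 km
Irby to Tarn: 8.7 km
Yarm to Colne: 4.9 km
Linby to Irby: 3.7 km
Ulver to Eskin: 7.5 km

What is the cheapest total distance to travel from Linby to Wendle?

Candidate routes:
Linby–Colne–Neston–Wendle: 1.9+3.6+5.9 = 11.4
Linby–Colne–Ravel–Wendle: 1.9+1.7+7.7 = 11.3
The minimum is 11.3 km via Linby–Colne–Ravel–Wendle.

11.3 km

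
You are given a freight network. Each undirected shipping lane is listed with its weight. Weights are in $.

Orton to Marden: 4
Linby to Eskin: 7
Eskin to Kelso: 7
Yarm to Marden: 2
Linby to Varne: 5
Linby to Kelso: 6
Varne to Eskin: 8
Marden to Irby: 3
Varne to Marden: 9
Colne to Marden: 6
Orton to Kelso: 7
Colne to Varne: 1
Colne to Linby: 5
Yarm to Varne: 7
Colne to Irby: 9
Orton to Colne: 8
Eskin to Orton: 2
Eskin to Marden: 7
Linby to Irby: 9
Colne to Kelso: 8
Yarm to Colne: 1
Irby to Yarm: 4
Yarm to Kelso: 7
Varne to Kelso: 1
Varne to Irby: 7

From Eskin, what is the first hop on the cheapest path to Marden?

Orton

Candidate routes:
Eskin → Marden: 7 = 7
Eskin → Orton → Marden: 2+4 = 6
Eskin → Kelso → Varne → Colne → Yarm → Marden: 7+1+1+1+2 = 12
Eskin → Varne → Colne → Yarm → Marden: 8+1+1+2 = 12
The minimum is $6 via Eskin → Orton → Marden.
So from Eskin the first move is to Orton.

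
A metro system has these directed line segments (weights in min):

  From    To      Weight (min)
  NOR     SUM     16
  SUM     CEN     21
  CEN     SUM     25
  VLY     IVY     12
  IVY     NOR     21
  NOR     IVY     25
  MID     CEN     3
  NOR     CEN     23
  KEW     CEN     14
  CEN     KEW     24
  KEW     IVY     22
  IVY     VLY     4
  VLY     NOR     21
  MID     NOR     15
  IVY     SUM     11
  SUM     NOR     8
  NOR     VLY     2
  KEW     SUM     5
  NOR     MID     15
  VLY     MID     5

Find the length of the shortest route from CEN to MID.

Enumerating some paths:
CEN → SUM → NOR → VLY → MID: 25+8+2+5 = 40
CEN → KEW → SUM → NOR → VLY → MID: 24+5+8+2+5 = 44
Cheapest is CEN → SUM → NOR → VLY → MID at 40 min.

40 min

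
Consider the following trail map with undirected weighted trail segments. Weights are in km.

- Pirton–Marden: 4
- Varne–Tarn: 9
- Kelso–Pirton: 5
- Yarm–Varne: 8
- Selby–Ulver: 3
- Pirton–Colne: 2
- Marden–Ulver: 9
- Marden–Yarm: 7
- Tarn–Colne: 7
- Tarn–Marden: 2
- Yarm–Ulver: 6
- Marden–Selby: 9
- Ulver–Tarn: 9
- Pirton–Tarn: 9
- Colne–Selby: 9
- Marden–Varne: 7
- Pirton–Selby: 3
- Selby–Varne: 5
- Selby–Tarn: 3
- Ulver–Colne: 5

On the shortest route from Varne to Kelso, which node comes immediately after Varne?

Selby

Compare a few routes:
Varne → Selby → Pirton → Kelso: 5+3+5 = 13
Varne → Marden → Pirton → Kelso: 7+4+5 = 16
Cheapest is Varne → Selby → Pirton → Kelso at 13 km.
So from Varne the first move is to Selby.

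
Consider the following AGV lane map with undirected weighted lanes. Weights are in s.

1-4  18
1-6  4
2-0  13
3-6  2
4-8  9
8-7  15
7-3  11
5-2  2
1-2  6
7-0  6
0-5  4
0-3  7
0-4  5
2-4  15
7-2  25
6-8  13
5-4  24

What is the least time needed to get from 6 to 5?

Compare a few routes:
6 - 3 - 0 - 5: 2+7+4 = 13
6 - 3 - 7 - 0 - 5: 2+11+6+4 = 23
6 - 1 - 2 - 5: 4+6+2 = 12
The minimum is 12 s via 6 - 1 - 2 - 5.

12 s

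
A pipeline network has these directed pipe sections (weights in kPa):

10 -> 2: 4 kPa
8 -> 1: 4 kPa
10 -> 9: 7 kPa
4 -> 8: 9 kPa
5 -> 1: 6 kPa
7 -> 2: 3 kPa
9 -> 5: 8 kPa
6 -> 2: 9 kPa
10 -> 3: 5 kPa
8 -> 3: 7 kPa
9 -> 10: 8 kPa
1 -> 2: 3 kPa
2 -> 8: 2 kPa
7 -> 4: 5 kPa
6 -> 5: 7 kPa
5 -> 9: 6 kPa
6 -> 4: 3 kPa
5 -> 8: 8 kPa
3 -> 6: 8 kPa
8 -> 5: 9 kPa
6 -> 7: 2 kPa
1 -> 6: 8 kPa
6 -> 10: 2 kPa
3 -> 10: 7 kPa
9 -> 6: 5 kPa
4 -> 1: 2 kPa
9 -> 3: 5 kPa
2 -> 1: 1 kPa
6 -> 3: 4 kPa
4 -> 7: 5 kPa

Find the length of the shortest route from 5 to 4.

Compare a few routes:
5–1–6–4: 6+8+3 = 17
5–9–6–4: 6+5+3 = 14
5–1–6–7–4: 6+8+2+5 = 21
5–9–6–7–4: 6+5+2+5 = 18
The minimum is 14 kPa via 5–9–6–4.

14 kPa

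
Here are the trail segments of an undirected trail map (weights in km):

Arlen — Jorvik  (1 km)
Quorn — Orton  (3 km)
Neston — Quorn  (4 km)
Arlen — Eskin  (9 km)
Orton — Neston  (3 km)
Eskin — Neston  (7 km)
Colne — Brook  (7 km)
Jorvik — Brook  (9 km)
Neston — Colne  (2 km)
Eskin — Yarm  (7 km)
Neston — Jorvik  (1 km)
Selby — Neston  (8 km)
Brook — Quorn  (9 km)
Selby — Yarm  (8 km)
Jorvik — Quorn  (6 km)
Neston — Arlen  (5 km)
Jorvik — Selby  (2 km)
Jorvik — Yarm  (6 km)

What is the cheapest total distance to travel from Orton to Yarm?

10 km

Running Dijkstra from Orton:
Orton: 0
Neston: 3  (via Orton)
Quorn: 3  (via Orton)
Jorvik: 4  (via Neston)
Colne: 5  (via Neston)
Arlen: 5  (via Jorvik)
Selby: 6  (via Jorvik)
Yarm: 10  (via Jorvik)
Shortest route: Orton–Neston–Jorvik–Yarm = 10 km.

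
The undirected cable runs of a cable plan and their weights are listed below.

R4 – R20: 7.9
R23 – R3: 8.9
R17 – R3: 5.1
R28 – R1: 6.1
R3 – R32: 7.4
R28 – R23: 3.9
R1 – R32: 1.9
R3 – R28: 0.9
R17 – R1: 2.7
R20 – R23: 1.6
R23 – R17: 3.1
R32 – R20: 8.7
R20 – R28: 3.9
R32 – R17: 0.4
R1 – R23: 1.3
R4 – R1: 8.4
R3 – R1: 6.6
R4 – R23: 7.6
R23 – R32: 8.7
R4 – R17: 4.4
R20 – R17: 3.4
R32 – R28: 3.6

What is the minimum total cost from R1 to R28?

Candidate routes:
R1 → R23 → R28: 1.3+3.9 = 5.2
R1 → R28: 6.1 = 6.1
R1 → R32 → R28: 1.9+3.6 = 5.5
R1 → R17 → R32 → R28: 2.7+0.4+3.6 = 6.7
Cheapest is R1 → R23 → R28 at 5.2.

5.2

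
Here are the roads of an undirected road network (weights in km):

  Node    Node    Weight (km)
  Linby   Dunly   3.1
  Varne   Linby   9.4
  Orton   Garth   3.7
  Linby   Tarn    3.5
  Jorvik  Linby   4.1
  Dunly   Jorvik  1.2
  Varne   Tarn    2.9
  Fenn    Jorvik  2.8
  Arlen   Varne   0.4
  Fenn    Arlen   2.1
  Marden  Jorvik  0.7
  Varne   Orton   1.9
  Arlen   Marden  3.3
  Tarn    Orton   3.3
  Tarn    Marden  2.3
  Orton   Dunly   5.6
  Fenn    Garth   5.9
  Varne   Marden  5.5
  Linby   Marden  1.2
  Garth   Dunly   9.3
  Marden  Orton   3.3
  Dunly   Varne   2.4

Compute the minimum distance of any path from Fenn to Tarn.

5.4 km

Settle nodes by increasing distance from Fenn:
Fenn: 0
Arlen: 2.1  (via Fenn)
Varne: 2.5  (via Arlen)
Jorvik: 2.8  (via Fenn)
Marden: 3.5  (via Jorvik)
Dunly: 4  (via Jorvik)
Orton: 4.4  (via Varne)
Linby: 4.7  (via Marden)
Tarn: 5.4  (via Varne)
Shortest route: Fenn–Arlen–Varne–Tarn = 5.4 km.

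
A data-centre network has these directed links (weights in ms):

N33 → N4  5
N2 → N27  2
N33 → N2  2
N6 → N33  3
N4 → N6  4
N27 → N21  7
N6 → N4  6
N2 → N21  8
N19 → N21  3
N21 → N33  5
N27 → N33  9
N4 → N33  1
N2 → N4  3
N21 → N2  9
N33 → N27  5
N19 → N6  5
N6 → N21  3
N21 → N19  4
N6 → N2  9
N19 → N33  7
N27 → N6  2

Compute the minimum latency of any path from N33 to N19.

Compare a few routes:
N33 - N2 - N27 - N6 - N21 - N19: 2+2+2+3+4 = 13
N33 - N2 - N21 - N19: 2+8+4 = 14
N33 - N27 - N6 - N21 - N19: 5+2+3+4 = 14
The minimum is 13 ms via N33 - N2 - N27 - N6 - N21 - N19.

13 ms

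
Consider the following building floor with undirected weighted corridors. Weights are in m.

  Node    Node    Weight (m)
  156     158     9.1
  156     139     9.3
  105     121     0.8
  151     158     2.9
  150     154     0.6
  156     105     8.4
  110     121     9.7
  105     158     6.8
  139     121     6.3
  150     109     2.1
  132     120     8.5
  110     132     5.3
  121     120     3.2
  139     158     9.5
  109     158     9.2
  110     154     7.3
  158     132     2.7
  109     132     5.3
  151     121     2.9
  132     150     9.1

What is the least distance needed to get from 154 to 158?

Enumerating some paths:
154 → 150 → 109 → 158: 0.6+2.1+9.2 = 11.9
154 → 110 → 132 → 158: 7.3+5.3+2.7 = 15.3
154 → 150 → 109 → 132 → 158: 0.6+2.1+5.3+2.7 = 10.7
154 → 150 → 132 → 158: 0.6+9.1+2.7 = 12.4
Cheapest is 154 → 150 → 109 → 132 → 158 at 10.7 m.

10.7 m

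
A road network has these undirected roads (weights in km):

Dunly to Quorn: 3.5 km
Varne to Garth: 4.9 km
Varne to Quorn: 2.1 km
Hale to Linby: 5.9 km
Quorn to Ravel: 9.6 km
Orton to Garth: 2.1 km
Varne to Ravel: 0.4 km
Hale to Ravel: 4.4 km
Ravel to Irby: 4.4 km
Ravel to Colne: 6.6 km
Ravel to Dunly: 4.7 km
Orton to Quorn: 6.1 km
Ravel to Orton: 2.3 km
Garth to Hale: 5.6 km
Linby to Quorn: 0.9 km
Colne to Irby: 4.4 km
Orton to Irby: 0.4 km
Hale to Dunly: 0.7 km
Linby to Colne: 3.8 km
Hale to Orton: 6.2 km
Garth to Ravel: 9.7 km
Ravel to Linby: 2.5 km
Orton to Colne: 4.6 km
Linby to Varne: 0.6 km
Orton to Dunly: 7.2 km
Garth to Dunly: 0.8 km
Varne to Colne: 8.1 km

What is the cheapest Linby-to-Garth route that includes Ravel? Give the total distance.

Best Linby to Ravel: Linby–Varne–Ravel costing 1
Best Ravel to Garth: Ravel–Orton–Garth costing 4.4
Total via Ravel: 1 + 4.4 = 5.4 km.

5.4 km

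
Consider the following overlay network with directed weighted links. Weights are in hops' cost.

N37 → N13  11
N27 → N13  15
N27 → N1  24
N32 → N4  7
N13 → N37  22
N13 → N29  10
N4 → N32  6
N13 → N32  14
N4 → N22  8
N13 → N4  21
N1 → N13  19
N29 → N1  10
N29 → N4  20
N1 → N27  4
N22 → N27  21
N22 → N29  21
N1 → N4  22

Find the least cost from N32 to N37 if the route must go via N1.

87 hops' cost

Shortest N32→N1: N32–N4–N22–N29–N1 = 46
Best N1 to N37: N1–N13–N37 costing 41
Total via N1: 46 + 41 = 87 hops' cost.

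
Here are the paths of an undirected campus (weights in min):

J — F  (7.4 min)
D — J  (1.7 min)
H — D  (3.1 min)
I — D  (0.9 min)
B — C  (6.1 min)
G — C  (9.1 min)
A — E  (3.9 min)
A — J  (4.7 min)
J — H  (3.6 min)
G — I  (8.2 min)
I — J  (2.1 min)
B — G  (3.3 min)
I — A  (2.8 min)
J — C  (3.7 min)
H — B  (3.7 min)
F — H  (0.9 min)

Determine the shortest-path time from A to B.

Shortest distances from A:
A: 0
I: 2.8  (via A)
D: 3.7  (via I)
E: 3.9  (via A)
J: 4.7  (via A)
H: 6.8  (via D)
F: 7.7  (via H)
C: 8.4  (via J)
B: 10.5  (via H)
Shortest route: A–I–D–H–B = 10.5 min.

10.5 min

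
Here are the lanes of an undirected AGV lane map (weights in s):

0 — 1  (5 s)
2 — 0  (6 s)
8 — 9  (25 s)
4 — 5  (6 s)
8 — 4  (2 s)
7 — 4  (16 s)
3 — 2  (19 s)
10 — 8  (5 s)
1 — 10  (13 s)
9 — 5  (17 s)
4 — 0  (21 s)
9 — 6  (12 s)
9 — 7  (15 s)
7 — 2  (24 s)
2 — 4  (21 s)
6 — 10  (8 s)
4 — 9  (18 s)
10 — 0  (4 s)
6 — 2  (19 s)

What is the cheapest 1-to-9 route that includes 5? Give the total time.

Shortest 1→5: 1–0–10–8–4–5 = 22
Shortest 5→9: 5–9 = 17
Total via 5: 22 + 17 = 39 s.

39 s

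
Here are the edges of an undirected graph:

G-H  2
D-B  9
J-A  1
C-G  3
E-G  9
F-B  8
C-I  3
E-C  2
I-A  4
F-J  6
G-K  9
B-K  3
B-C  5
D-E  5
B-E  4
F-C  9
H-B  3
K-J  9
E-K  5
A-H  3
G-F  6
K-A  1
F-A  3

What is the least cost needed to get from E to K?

5

Compare a few routes:
E → K: 5 = 5
E → B → K: 4+3 = 7
E → C → B → K: 2+5+3 = 10
E → C → I → A → K: 2+3+4+1 = 10
The minimum is 5 via E → K.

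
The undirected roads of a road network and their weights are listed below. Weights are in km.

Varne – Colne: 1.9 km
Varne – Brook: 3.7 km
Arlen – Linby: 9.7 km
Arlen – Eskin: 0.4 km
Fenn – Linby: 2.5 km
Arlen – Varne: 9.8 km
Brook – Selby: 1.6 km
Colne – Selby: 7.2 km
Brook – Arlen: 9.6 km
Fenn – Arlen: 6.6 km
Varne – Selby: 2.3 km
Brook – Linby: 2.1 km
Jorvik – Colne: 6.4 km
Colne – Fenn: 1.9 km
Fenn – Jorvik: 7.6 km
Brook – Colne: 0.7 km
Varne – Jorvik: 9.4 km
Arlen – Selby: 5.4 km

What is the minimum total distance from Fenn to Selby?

4.2 km

Enumerating some paths:
Fenn–Colne–Varne–Selby: 1.9+1.9+2.3 = 6.1
Fenn–Colne–Brook–Selby: 1.9+0.7+1.6 = 4.2
Fenn–Linby–Brook–Selby: 2.5+2.1+1.6 = 6.2
The minimum is 4.2 km via Fenn–Colne–Brook–Selby.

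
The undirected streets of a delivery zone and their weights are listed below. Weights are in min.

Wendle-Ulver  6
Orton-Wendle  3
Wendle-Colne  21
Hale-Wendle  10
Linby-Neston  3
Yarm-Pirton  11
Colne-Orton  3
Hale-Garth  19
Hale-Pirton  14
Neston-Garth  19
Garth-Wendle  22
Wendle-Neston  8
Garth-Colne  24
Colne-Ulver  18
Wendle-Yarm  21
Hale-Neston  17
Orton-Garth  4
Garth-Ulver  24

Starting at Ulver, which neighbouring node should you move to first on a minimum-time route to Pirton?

Wendle

Enumerating some paths:
Ulver → Wendle → Yarm → Pirton: 6+21+11 = 38
Ulver → Wendle → Hale → Pirton: 6+10+14 = 30
Ulver → Wendle → Neston → Hale → Pirton: 6+8+17+14 = 45
The minimum is 30 min via Ulver → Wendle → Hale → Pirton.
So from Ulver the first move is to Wendle.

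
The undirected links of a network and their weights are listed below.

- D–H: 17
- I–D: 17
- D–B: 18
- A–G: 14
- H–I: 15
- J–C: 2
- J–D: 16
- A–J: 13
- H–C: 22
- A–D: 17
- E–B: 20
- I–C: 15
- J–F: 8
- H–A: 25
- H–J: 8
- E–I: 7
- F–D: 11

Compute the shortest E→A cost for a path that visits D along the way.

41

Best E to D: E → I → D costing 24
Shortest D→A: D → A = 17
Total via D: 24 + 17 = 41.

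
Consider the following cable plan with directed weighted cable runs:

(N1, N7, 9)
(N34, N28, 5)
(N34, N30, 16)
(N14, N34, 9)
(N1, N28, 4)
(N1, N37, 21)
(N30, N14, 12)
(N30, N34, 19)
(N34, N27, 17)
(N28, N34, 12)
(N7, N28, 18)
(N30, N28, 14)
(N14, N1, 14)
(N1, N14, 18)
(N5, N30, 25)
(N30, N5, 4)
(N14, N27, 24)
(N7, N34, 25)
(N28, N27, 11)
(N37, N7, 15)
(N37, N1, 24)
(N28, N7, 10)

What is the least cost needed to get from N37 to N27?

39

Settle nodes by increasing distance from N37:
N37: 0
N7: 15  (via N37)
N1: 24  (via N37)
N28: 28  (via N1)
N27: 39  (via N28)
Shortest route: N37–N1–N28–N27 = 39.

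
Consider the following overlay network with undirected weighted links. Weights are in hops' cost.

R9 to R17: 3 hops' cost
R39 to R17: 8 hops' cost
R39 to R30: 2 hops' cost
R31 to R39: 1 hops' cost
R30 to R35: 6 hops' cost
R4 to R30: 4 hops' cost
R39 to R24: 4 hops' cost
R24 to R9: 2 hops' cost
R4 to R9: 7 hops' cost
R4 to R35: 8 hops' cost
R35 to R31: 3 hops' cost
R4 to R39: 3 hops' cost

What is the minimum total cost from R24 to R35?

Settle nodes by increasing distance from R24:
R24: 0
R9: 2  (via R24)
R39: 4  (via R24)
R31: 5  (via R39)
R17: 5  (via R9)
R30: 6  (via R39)
R4: 7  (via R39)
R35: 8  (via R31)
Shortest route: R24 → R39 → R31 → R35 = 8 hops' cost.

8 hops' cost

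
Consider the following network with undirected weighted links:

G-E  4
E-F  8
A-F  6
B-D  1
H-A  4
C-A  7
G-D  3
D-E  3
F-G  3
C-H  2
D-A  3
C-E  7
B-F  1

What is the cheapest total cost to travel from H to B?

8

Enumerating some paths:
H → C → E → D → B: 2+7+3+1 = 13
H → A → D → B: 4+3+1 = 8
H → A → F → B: 4+6+1 = 11
Cheapest is H → A → D → B at 8.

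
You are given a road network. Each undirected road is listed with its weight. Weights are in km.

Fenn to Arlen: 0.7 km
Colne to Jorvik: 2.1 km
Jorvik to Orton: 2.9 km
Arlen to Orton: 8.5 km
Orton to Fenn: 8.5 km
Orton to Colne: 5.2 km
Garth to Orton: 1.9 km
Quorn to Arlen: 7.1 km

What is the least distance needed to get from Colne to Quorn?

20.6 km

Enumerating some paths:
Colne–Jorvik–Orton–Fenn–Arlen–Quorn: 2.1+2.9+8.5+0.7+7.1 = 21.3
Colne–Orton–Arlen–Quorn: 5.2+8.5+7.1 = 20.8
Colne–Jorvik–Orton–Arlen–Quorn: 2.1+2.9+8.5+7.1 = 20.6
Colne–Orton–Fenn–Arlen–Quorn: 5.2+8.5+0.7+7.1 = 21.5
The minimum is 20.6 km via Colne–Jorvik–Orton–Arlen–Quorn.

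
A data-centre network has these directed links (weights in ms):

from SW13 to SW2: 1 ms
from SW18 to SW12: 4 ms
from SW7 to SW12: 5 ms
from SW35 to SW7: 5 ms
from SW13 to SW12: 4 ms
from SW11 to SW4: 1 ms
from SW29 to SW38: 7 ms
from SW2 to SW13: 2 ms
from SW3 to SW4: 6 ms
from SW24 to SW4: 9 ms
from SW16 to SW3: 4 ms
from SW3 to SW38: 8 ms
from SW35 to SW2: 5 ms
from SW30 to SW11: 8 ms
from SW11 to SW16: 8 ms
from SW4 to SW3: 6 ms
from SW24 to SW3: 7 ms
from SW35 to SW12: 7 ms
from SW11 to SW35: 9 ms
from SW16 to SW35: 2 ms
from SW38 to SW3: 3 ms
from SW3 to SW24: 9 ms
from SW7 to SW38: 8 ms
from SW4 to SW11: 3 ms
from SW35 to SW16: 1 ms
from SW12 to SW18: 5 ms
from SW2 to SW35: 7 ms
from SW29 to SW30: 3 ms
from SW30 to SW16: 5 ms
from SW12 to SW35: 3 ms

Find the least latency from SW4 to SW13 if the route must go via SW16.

Best SW4 to SW16: SW4–SW11–SW16 costing 11
Shortest SW16→SW13: SW16–SW35–SW2–SW13 = 9
Total via SW16: 11 + 9 = 20 ms.

20 ms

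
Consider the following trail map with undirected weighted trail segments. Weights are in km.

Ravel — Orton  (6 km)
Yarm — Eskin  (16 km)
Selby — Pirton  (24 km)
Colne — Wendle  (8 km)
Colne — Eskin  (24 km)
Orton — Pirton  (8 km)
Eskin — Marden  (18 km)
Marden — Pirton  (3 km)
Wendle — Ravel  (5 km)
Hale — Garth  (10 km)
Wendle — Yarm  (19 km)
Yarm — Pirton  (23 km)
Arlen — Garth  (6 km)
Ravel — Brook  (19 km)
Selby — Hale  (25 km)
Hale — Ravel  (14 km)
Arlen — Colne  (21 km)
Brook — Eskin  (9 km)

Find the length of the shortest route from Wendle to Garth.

Candidate routes:
Wendle - Ravel - Hale - Garth: 5+14+10 = 29
Wendle - Colne - Arlen - Garth: 8+21+6 = 35
The minimum is 29 km via Wendle - Ravel - Hale - Garth.

29 km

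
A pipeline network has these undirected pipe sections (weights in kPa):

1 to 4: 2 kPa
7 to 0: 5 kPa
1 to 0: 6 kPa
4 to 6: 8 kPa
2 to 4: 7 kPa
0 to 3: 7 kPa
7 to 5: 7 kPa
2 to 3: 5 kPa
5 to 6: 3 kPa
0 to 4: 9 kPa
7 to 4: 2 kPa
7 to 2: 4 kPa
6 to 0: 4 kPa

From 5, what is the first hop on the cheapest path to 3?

Compare a few routes:
5–7–0–3: 7+5+7 = 19
5–6–0–3: 3+4+7 = 14
5–7–2–3: 7+4+5 = 16
5–6–0–7–2–3: 3+4+5+4+5 = 21
The minimum is 14 kPa via 5–6–0–3.
So from 5 the first move is to 6.

6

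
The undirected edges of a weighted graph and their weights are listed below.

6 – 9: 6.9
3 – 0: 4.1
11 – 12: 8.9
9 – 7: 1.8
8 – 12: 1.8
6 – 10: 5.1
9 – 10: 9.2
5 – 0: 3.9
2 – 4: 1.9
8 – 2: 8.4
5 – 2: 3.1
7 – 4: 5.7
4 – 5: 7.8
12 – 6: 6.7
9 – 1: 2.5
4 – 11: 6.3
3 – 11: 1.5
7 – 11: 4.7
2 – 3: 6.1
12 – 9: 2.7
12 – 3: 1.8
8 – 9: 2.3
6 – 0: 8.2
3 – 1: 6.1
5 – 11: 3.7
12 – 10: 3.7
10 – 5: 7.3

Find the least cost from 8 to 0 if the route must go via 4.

18.7

Best 8 to 4: 8 → 9 → 7 → 4 costing 9.8
Best 4 to 0: 4 → 2 → 5 → 0 costing 8.9
Total via 4: 9.8 + 8.9 = 18.7.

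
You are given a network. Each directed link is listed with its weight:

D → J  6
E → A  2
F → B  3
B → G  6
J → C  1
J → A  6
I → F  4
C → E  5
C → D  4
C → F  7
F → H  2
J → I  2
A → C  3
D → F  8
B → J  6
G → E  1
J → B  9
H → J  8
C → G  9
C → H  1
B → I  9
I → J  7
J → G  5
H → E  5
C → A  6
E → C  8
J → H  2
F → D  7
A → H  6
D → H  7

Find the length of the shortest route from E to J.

14

Enumerating some paths:
E–A–C–H–J: 2+3+1+8 = 14
E–A–C–D–J: 2+3+4+6 = 15
The minimum is 14 via E–A–C–H–J.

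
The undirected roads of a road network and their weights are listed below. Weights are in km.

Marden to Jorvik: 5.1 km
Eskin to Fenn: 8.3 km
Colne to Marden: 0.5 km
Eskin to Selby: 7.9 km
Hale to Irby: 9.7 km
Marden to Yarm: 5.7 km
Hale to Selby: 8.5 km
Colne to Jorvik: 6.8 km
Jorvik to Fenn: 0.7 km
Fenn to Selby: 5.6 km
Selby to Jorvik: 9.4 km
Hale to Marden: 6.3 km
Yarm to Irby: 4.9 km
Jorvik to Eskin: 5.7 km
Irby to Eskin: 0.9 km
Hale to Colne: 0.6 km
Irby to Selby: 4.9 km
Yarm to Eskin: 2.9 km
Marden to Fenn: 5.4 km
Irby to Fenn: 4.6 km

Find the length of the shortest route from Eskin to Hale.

Shortest distances from Eskin:
Eskin: 0
Irby: 0.9  (via Eskin)
Yarm: 2.9  (via Eskin)
Fenn: 5.5  (via Irby)
Jorvik: 5.7  (via Eskin)
Selby: 5.8  (via Irby)
Marden: 8.6  (via Yarm)
Colne: 9.1  (via Marden)
Hale: 9.7  (via Colne)
Shortest route: Eskin → Yarm → Marden → Colne → Hale = 9.7 km.

9.7 km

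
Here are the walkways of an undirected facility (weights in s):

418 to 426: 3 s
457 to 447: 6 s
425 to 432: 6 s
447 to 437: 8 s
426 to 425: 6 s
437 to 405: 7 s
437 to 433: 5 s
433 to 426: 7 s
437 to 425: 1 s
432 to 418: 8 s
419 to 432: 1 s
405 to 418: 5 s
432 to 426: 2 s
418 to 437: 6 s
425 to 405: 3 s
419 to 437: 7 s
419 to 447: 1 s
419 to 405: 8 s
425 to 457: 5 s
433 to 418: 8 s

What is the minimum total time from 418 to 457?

Running Dijkstra from 418:
418: 0
426: 3  (via 418)
405: 5  (via 418)
432: 5  (via 426)
437: 6  (via 418)
419: 6  (via 432)
425: 7  (via 437)
447: 7  (via 419)
433: 8  (via 418)
457: 12  (via 425)
Shortest route: 418–437–425–457 = 12 s.

12 s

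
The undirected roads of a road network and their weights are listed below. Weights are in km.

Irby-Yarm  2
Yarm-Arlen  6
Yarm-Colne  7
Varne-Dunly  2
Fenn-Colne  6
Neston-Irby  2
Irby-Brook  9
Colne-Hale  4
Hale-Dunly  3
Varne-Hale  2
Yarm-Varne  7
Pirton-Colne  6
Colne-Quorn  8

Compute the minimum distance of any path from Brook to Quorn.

Compare a few routes:
Brook - Irby - Yarm - Varne - Hale - Colne - Quorn: 9+2+7+2+4+8 = 32
Brook - Irby - Yarm - Varne - Dunly - Hale - Colne - Quorn: 9+2+7+2+3+4+8 = 35
Brook - Irby - Yarm - Colne - Quorn: 9+2+7+8 = 26
The minimum is 26 km via Brook - Irby - Yarm - Colne - Quorn.

26 km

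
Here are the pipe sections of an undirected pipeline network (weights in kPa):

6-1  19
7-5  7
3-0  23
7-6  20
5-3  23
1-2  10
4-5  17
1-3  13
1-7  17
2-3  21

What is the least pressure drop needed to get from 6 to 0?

Candidate routes:
6 - 1 - 3 - 0: 19+13+23 = 55
6 - 1 - 2 - 3 - 0: 19+10+21+23 = 73
Cheapest is 6 - 1 - 3 - 0 at 55 kPa.

55 kPa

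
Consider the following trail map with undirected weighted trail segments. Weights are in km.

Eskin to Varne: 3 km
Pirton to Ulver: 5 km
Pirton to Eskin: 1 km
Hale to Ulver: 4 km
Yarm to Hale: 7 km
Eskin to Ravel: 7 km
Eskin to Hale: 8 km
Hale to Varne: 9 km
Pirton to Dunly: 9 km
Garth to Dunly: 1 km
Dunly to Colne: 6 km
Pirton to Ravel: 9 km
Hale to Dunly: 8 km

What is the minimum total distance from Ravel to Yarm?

22 km

Settle nodes by increasing distance from Ravel:
Ravel: 0
Eskin: 7  (via Ravel)
Pirton: 8  (via Eskin)
Varne: 10  (via Eskin)
Ulver: 13  (via Pirton)
Hale: 15  (via Eskin)
Dunly: 17  (via Pirton)
Garth: 18  (via Dunly)
Yarm: 22  (via Hale)
Shortest route: Ravel → Eskin → Hale → Yarm = 22 km.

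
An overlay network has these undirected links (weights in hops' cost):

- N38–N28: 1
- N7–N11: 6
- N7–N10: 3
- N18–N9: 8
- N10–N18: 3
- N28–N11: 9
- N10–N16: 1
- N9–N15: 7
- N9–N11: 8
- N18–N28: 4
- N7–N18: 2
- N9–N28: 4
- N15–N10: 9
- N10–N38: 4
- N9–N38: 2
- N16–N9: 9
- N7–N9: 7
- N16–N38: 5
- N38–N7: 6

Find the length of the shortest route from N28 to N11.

Compare a few routes:
N28 - N38 - N9 - N11: 1+2+8 = 11
N28 - N11: 9 = 9
N28 - N9 - N11: 4+8 = 12
Cheapest is N28 - N11 at 9 hops' cost.

9 hops' cost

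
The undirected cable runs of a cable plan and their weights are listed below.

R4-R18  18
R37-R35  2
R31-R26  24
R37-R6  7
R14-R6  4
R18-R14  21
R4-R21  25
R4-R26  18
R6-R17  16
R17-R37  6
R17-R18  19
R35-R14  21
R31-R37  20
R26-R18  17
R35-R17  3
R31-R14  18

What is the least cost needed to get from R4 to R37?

42

Enumerating some paths:
R4 → R18 → R17 → R35 → R37: 18+19+3+2 = 42
R4 → R26 → R18 → R17 → R35 → R37: 18+17+19+3+2 = 59
R4 → R18 → R14 → R6 → R37: 18+21+4+7 = 50
R4 → R18 → R17 → R37: 18+19+6 = 43
Cheapest is R4 → R18 → R17 → R35 → R37 at 42.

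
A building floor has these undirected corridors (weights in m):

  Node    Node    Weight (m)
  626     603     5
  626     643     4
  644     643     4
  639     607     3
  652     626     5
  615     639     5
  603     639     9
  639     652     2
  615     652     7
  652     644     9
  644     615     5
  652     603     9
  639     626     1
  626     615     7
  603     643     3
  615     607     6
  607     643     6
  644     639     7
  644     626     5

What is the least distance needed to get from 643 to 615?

Compare a few routes:
643–644–615: 4+5 = 9
643–626–639–615: 4+1+5 = 10
Cheapest is 643–644–615 at 9 m.

9 m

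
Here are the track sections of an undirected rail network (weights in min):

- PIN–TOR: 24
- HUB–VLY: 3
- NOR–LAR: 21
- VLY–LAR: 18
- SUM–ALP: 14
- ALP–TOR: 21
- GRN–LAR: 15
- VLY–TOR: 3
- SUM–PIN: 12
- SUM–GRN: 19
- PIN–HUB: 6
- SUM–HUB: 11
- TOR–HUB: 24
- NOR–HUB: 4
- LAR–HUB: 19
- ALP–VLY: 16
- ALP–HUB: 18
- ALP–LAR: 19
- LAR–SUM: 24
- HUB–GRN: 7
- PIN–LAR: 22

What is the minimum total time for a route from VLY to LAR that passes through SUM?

38 min

Best VLY to SUM: VLY → HUB → SUM costing 14
Best SUM to LAR: SUM → LAR costing 24
Total via SUM: 14 + 24 = 38 min.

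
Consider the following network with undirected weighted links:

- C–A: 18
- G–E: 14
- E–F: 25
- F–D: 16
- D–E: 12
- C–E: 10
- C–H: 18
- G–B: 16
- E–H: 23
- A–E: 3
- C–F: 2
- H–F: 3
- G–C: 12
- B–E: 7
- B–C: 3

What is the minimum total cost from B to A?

Shortest distances from B:
B: 0
C: 3  (via B)
F: 5  (via C)
E: 7  (via B)
H: 8  (via F)
A: 10  (via E)
Shortest route: B → E → A = 10.

10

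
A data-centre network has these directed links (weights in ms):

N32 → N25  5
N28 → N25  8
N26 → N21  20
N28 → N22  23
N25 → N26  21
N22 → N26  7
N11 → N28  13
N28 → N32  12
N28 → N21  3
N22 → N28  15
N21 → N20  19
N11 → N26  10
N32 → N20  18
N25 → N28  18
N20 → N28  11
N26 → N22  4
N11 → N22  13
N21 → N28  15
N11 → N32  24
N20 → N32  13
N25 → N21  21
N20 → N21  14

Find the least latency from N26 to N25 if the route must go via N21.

Best N26 to N21: N26–N21 costing 20
Shortest N21→N25: N21–N28–N25 = 23
Total via N21: 20 + 23 = 43 ms.

43 ms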